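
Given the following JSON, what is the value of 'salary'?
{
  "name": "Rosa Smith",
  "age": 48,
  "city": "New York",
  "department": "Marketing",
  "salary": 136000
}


Looking up field 'salary'
Value: 136000

136000


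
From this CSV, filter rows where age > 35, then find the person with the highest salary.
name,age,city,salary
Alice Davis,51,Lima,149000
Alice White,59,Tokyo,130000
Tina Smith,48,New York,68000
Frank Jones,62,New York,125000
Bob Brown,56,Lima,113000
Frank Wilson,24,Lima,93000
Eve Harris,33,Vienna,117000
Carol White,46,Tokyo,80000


Filter: age > 35
Sort by: salary (descending)

Filtered records (6):
  Alice Davis, age 51, salary $149000
  Alice White, age 59, salary $130000
  Frank Jones, age 62, salary $125000
  Bob Brown, age 56, salary $113000
  Carol White, age 46, salary $80000
  Tina Smith, age 48, salary $68000

Highest salary: Alice Davis ($149000)

Alice Davis


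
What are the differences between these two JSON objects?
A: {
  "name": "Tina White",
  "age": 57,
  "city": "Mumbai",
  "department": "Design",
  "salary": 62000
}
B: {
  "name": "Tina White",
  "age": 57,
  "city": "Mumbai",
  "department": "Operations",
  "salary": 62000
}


Comparing each field (in key order):
  name: same
  age: same
  city: same
  department: DIFFERENT
  salary: same
Differences:
  department: Design -> Operations

1 field(s) changed

1 change: department


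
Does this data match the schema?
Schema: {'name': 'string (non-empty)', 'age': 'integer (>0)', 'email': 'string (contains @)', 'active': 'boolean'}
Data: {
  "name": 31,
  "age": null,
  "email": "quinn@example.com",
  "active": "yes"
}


Validating each field against schema:
  name: FAIL (31 is not a string)
  age: FAIL (null is not an integer)
  email: OK (string with @)
  active: FAIL ("yes" is not a boolean)

Result: INVALID (3 errors: name, age, active)

INVALID (3 errors: name, age, active)


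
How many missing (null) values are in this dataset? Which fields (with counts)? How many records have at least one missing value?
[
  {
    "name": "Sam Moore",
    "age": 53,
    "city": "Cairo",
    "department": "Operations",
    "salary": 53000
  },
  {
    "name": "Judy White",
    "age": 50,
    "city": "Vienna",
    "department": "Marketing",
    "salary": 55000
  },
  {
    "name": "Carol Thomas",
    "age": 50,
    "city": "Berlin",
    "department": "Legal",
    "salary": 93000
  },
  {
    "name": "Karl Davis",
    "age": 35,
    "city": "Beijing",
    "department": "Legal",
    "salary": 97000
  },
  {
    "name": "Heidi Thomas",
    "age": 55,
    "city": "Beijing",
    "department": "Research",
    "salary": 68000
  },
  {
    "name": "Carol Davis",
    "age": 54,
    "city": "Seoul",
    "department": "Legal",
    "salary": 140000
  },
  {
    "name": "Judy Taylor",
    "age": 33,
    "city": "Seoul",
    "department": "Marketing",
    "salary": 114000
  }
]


Checking for missing (null) values in 7 records:

  Sam Moore: complete
  Judy White: complete
  Carol Thomas: complete
  Karl Davis: complete
  Heidi Thomas: complete
  Carol Davis: complete
  Judy Taylor: complete

Per field:
  name: 0 missing
  age: 0 missing
  city: 0 missing
  department: 0 missing
  salary: 0 missing

Total missing values: 0
Records with any missing: 0

0 missing values (none); 0 incomplete records


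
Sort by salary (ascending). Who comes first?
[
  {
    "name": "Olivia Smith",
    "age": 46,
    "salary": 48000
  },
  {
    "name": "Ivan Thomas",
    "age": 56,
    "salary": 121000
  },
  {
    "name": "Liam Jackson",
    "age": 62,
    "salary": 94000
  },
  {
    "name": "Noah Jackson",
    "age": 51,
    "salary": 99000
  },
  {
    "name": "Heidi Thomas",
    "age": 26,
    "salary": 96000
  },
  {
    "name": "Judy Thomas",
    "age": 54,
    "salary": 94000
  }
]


Sort by: salary (ascending)

Sorted order:
  1. Olivia Smith (salary = 48000)
  2. Liam Jackson (salary = 94000)
  3. Judy Thomas (salary = 94000)
  4. Heidi Thomas (salary = 96000)
  5. Noah Jackson (salary = 99000)
  6. Ivan Thomas (salary = 121000)

First: Olivia Smith

Olivia Smith


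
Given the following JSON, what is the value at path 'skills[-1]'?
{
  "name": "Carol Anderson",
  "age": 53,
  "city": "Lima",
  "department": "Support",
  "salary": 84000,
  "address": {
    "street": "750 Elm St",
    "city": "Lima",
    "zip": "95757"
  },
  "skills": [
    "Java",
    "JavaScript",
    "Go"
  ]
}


Query: skills[-1]
Path: skills -> last element
Value: Go

Go


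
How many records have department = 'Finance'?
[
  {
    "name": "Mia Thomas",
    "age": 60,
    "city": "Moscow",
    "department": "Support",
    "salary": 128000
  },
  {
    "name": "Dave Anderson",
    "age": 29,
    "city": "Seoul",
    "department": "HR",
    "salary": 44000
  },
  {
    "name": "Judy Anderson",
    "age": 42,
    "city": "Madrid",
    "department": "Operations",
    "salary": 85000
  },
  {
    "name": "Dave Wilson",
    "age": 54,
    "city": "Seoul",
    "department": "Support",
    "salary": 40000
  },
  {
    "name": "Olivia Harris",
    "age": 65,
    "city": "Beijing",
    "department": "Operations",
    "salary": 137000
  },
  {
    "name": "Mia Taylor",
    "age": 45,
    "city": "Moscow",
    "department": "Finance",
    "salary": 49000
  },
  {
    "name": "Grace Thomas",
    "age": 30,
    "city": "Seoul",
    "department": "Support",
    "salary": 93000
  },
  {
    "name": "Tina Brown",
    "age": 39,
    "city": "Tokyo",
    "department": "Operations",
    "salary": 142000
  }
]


Data: 8 records
Condition: department = 'Finance'

Checking each record:
  Mia Thomas: Support
  Dave Anderson: HR
  Judy Anderson: Operations
  Dave Wilson: Support
  Olivia Harris: Operations
  Mia Taylor: Finance MATCH
  Grace Thomas: Support
  Tina Brown: Operations

Count: 1

1


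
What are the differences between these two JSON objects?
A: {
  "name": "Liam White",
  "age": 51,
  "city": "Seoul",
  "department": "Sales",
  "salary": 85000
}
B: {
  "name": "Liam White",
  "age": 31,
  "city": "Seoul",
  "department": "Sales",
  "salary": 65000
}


Comparing each field (in key order):
  name: same
  age: DIFFERENT
  city: same
  department: same
  salary: DIFFERENT
Differences:
  age: 51 -> 31
  salary: 85000 -> 65000

2 field(s) changed

2 changes: age, salary


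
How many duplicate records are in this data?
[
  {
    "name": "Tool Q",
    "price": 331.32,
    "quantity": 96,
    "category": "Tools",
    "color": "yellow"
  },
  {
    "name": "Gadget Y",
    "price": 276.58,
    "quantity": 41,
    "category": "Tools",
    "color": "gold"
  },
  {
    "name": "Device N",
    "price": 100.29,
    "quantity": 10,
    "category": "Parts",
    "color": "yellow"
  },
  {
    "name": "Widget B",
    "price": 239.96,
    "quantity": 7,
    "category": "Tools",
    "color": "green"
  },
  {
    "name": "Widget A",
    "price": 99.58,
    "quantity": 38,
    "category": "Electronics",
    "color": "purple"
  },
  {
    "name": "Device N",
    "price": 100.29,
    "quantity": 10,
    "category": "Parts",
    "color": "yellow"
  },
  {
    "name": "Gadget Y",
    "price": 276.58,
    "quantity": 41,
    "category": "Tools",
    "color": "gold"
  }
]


Checking 7 records for duplicates:

  Row 1: Tool Q ($331.32, qty 96)
  Row 2: Gadget Y ($276.58, qty 41)
  Row 3: Device N ($100.29, qty 10)
  Row 4: Widget B ($239.96, qty 7)
  Row 5: Widget A ($99.58, qty 38)
  Row 6: Device N ($100.29, qty 10) <-- DUPLICATE
  Row 7: Gadget Y ($276.58, qty 41) <-- DUPLICATE

Duplicates found: 2
Unique records: 5

2 duplicates, 5 unique


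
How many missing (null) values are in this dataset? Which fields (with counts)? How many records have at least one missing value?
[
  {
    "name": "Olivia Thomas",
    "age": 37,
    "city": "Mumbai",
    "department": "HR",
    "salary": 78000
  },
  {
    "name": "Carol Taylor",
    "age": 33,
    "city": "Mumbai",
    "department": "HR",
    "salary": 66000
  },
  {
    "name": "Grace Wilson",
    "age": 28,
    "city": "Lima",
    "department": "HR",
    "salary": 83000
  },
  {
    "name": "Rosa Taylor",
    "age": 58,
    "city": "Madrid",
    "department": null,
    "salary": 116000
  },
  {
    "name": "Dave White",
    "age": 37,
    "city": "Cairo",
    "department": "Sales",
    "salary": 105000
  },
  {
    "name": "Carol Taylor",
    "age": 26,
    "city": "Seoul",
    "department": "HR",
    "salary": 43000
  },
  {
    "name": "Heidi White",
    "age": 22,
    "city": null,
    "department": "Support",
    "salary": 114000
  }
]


Checking for missing (null) values in 7 records:

  Olivia Thomas: complete
  Carol Taylor: complete
  Grace Wilson: complete
  Rosa Taylor: department
  Dave White: complete
  Carol Taylor: complete
  Heidi White: city

Per field:
  name: 0 missing
  age: 0 missing
  city: 1 missing
  department: 1 missing
  salary: 0 missing

Total missing values: 2
Records with any missing: 2

2 missing values (city: 1, department: 1); 2 incomplete records


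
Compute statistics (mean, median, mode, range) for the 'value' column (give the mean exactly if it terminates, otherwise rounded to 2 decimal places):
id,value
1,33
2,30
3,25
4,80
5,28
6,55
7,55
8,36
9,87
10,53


Data: [33, 30, 25, 80, 28, 55, 55, 36, 87, 53]
Count: 10
Sum: 482
Mean: 482/10 = 48.2
Sorted: [25, 28, 30, 33, 36, 53, 55, 55, 80, 87]
Median: 44.5
Mode: 55 (2 times)
Range: 87 - 25 = 62
Min: 25, Max: 87

mean=48.2, median=44.5, mode=55, range=62


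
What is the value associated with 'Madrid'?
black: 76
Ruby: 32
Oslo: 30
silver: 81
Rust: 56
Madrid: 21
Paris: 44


Looking up key 'Madrid'
Value: 21

21


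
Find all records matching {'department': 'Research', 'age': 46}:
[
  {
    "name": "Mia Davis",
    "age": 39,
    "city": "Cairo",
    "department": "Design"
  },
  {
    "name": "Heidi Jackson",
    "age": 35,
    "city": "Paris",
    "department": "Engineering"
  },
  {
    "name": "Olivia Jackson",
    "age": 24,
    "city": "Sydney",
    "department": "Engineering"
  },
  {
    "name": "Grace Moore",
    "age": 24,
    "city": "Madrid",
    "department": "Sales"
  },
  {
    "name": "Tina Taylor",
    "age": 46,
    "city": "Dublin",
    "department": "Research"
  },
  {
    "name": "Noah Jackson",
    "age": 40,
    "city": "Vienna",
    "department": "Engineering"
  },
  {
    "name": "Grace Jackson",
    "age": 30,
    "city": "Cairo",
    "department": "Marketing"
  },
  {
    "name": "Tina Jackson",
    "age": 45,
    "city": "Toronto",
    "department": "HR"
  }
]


Search criteria: {'department': 'Research', 'age': 46}

Checking 8 records:
  Mia Davis: {department: Design, age: 39}
  Heidi Jackson: {department: Engineering, age: 35}
  Olivia Jackson: {department: Engineering, age: 24}
  Grace Moore: {department: Sales, age: 24}
  Tina Taylor: {department: Research, age: 46} <-- MATCH
  Noah Jackson: {department: Engineering, age: 40}
  Grace Jackson: {department: Marketing, age: 30}
  Tina Jackson: {department: HR, age: 45}

Matches: ["Tina Taylor"]

["Tina Taylor"]


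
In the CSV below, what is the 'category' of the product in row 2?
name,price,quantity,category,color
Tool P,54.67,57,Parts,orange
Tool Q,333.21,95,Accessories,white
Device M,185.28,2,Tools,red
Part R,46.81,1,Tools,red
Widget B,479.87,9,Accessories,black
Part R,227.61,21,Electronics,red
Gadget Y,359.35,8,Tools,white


Query: Row 2 ('Tool Q'), column 'category'
Value: Accessories

Accessories


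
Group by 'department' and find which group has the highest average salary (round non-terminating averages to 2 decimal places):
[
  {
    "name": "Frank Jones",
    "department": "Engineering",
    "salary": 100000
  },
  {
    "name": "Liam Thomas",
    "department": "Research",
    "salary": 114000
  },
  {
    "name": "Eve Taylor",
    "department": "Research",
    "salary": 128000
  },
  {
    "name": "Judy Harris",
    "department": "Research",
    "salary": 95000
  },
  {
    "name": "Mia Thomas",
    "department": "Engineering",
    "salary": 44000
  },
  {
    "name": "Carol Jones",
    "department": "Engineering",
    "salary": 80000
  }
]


Group by: department

Groups:
  Engineering: 3 people, avg salary = 224000/3 ≈ $74666.67
  Research: 3 people, avg salary = 337000/3 ≈ $112333.33

Highest average salary: Research (≈$112333.33)

Research (≈$112333.33)


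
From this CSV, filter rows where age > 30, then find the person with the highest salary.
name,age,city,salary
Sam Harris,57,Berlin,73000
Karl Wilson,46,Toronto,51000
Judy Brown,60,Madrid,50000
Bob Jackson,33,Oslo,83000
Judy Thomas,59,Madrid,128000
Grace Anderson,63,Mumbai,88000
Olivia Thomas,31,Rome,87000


Filter: age > 30
Sort by: salary (descending)

Filtered records (7):
  Judy Thomas, age 59, salary $128000
  Grace Anderson, age 63, salary $88000
  Olivia Thomas, age 31, salary $87000
  Bob Jackson, age 33, salary $83000
  Sam Harris, age 57, salary $73000
  Karl Wilson, age 46, salary $51000
  Judy Brown, age 60, salary $50000

Highest salary: Judy Thomas ($128000)

Judy Thomas


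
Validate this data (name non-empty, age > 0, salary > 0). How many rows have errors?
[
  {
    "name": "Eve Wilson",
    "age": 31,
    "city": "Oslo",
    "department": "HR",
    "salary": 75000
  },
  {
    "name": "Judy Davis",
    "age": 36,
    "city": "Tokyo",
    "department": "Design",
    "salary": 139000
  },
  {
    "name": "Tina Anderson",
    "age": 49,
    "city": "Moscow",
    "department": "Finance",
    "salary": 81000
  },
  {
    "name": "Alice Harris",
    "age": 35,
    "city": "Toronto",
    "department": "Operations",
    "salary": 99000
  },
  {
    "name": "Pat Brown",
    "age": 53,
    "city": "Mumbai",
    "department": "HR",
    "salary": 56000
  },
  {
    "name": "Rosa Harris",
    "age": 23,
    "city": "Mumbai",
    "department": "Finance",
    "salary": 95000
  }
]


Validating 6 records:
Rules: name non-empty, age > 0, salary > 0

  Row 1 (Eve Wilson): OK
  Row 2 (Judy Davis): OK
  Row 3 (Tina Anderson): OK
  Row 4 (Alice Harris): OK
  Row 5 (Pat Brown): OK
  Row 6 (Rosa Harris): OK

Total errors: 0

0 errors


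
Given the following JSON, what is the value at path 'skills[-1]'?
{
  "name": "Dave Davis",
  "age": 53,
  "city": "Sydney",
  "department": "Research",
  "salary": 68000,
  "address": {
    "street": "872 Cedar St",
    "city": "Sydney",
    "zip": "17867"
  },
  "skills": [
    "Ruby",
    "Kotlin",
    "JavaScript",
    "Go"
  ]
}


Query: skills[-1]
Path: skills -> last element
Value: Go

Go


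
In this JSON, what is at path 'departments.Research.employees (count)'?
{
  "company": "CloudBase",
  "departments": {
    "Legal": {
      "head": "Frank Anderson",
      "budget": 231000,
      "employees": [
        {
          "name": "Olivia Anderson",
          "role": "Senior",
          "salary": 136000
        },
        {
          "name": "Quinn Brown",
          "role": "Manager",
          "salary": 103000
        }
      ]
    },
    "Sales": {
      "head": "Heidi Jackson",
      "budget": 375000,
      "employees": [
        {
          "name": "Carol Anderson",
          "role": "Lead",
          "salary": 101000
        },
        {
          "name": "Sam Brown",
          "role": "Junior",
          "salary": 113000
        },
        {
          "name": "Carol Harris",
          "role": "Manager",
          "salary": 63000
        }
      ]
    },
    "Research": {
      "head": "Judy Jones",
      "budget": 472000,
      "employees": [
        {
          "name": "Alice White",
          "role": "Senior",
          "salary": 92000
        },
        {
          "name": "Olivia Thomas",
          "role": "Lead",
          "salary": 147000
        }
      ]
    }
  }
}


Path: departments.Research.employees (count)

Navigate:
  -> departments
  -> Research
  -> employees (array, length 2)

2


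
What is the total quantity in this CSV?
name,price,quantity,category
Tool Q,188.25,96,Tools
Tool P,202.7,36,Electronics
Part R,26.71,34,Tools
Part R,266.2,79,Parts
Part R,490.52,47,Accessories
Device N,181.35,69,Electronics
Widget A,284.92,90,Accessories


Computing total quantity:
Values: [96, 36, 34, 79, 47, 69, 90]
Sum = 451

451


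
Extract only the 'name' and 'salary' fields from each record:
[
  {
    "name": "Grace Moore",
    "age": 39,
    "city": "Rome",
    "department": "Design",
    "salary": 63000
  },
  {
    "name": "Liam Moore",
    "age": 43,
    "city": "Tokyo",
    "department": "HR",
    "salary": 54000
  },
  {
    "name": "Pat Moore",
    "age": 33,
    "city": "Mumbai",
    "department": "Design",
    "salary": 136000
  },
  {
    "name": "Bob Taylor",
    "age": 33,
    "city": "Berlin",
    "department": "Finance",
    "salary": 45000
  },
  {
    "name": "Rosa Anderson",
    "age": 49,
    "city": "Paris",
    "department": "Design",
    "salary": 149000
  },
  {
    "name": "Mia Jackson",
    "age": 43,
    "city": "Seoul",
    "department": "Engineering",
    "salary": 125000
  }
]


Original: 6 records with fields: name, age, city, department, salary
Keep: ['name', 'salary']
Drop: ['age', 'city', 'department']
Result: 6 records, 2 fields each

[
  {
    "name": "Grace Moore",
    "salary": 63000
  },
  {
    "name": "Liam Moore",
    "salary": 54000
  },
  {
    "name": "Pat Moore",
    "salary": 136000
  },
  {
    "name": "Bob Taylor",
    "salary": 45000
  },
  {
    "name": "Rosa Anderson",
    "salary": 149000
  },
  {
    "name": "Mia Jackson",
    "salary": 125000
  }
]


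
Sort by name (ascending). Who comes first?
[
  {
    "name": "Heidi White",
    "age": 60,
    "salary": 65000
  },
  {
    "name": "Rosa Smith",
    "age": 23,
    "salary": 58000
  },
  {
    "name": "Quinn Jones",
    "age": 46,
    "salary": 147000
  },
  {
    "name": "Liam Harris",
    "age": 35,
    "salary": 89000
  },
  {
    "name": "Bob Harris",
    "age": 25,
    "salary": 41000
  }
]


Sort by: name (ascending)

Sorted order:
  1. Bob Harris (name = Bob Harris)
  2. Heidi White (name = Heidi White)
  3. Liam Harris (name = Liam Harris)
  4. Quinn Jones (name = Quinn Jones)
  5. Rosa Smith (name = Rosa Smith)

First: Bob Harris

Bob Harris


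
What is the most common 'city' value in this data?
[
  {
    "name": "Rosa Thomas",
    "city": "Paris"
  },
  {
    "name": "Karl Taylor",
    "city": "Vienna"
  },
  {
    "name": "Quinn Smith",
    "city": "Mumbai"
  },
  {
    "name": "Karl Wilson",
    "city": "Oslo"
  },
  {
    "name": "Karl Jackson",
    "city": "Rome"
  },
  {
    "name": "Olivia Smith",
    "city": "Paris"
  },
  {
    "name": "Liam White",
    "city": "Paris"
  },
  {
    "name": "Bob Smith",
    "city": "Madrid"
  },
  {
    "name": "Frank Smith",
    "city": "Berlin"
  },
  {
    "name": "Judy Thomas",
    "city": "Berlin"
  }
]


Counting 'city' values across 10 records:

  Paris: 3 ###
  Berlin: 2 ##
  Vienna: 1 #
  Mumbai: 1 #
  Oslo: 1 #
  Rome: 1 #
  Madrid: 1 #

Most common: Paris (3 times)

Paris (3 times)


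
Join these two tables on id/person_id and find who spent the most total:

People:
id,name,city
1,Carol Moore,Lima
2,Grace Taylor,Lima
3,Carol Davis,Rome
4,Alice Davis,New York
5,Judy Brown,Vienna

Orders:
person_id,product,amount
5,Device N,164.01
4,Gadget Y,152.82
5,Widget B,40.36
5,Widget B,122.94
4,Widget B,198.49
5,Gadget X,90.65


Join on: people.id = orders.person_id

Joined rows:
  Judy Brown (Vienna) bought Device N for $164.01
  Alice Davis (New York) bought Gadget Y for $152.82
  Judy Brown (Vienna) bought Widget B for $40.36
  Judy Brown (Vienna) bought Widget B for $122.94
  Alice Davis (New York) bought Widget B for $198.49
  Judy Brown (Vienna) bought Gadget X for $90.65

Total per person:
  Judy Brown: $417.96
  Alice Davis: $351.31

Top spender: Judy Brown ($417.96)

Judy Brown ($417.96)


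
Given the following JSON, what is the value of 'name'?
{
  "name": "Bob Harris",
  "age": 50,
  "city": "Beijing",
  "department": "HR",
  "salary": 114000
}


Looking up field 'name'
Value: Bob Harris

Bob Harris


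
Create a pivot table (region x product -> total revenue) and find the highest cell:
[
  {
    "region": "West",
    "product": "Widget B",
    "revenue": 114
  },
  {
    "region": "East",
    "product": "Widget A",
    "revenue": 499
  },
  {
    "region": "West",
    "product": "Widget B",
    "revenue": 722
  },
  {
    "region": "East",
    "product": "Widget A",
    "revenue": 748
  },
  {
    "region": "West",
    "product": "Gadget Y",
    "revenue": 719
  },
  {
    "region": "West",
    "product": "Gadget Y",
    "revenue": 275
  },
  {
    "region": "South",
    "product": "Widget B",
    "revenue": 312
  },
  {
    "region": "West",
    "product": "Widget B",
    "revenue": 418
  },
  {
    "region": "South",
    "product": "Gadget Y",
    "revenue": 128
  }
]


Pivot: region (rows) x product (columns) -> total revenue

     Gadget Y      Widget A      Widget B    
East             0          1247             0  
South          128             0           312  
West           994             0          1254  

Highest: West / Widget B = $1254

West / Widget B = $1254


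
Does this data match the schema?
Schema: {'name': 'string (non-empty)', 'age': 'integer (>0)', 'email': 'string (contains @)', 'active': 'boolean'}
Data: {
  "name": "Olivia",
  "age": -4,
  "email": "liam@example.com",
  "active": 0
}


Validating each field against schema:
  name: OK (non-empty string)
  age: FAIL (-4 is not > 0)
  email: OK (string with @)
  active: FAIL (0 is not a boolean)

Result: INVALID (2 errors: age, active)

INVALID (2 errors: age, active)


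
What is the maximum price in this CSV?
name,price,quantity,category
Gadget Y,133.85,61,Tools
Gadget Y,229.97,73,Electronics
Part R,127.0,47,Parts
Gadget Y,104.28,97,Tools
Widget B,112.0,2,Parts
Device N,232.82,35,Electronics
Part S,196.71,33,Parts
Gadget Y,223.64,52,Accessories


Computing maximum price:
Values: [133.85, 229.97, 127.0, 104.28, 112.0, 232.82, 196.71, 223.64]
Max = 232.82

232.82


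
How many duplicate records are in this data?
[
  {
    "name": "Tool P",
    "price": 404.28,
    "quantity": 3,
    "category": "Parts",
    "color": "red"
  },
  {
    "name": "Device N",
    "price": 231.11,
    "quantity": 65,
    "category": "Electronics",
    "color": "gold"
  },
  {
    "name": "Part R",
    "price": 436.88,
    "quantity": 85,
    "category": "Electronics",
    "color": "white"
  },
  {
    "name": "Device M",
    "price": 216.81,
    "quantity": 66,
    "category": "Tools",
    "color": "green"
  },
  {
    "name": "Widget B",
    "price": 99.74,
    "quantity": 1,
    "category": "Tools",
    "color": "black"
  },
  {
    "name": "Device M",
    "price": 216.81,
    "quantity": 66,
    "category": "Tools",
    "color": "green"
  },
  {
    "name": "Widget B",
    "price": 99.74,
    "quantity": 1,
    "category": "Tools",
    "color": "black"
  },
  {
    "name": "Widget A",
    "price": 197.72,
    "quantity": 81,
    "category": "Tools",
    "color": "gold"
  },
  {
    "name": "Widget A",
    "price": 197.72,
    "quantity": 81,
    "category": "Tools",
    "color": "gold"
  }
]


Checking 9 records for duplicates:

  Row 1: Tool P ($404.28, qty 3)
  Row 2: Device N ($231.11, qty 65)
  Row 3: Part R ($436.88, qty 85)
  Row 4: Device M ($216.81, qty 66)
  Row 5: Widget B ($99.74, qty 1)
  Row 6: Device M ($216.81, qty 66) <-- DUPLICATE
  Row 7: Widget B ($99.74, qty 1) <-- DUPLICATE
  Row 8: Widget A ($197.72, qty 81)
  Row 9: Widget A ($197.72, qty 81) <-- DUPLICATE

Duplicates found: 3
Unique records: 6

3 duplicates, 6 unique


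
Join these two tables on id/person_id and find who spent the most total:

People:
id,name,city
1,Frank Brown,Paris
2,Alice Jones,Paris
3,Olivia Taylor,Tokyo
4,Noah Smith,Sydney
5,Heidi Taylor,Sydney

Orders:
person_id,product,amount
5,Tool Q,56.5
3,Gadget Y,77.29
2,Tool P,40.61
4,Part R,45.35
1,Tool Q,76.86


Join on: people.id = orders.person_id

Joined rows:
  Heidi Taylor (Sydney) bought Tool Q for $56.5
  Olivia Taylor (Tokyo) bought Gadget Y for $77.29
  Alice Jones (Paris) bought Tool P for $40.61
  Noah Smith (Sydney) bought Part R for $45.35
  Frank Brown (Paris) bought Tool Q for $76.86

Total per person:
  Olivia Taylor: $77.29
  Frank Brown: $76.86
  Heidi Taylor: $56.50
  Noah Smith: $45.35
  Alice Jones: $40.61

Top spender: Olivia Taylor ($77.29)

Olivia Taylor ($77.29)


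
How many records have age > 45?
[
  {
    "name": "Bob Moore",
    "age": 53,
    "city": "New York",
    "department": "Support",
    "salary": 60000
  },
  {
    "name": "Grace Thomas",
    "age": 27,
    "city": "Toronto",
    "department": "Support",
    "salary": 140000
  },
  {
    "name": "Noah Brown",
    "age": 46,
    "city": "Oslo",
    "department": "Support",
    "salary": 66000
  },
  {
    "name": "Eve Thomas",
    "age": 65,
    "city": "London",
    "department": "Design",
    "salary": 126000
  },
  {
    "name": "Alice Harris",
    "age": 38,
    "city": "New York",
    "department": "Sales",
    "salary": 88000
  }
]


Data: 5 records
Condition: age > 45

Checking each record:
  Bob Moore: 53 MATCH
  Grace Thomas: 27
  Noah Brown: 46 MATCH
  Eve Thomas: 65 MATCH
  Alice Harris: 38

Count: 3

3


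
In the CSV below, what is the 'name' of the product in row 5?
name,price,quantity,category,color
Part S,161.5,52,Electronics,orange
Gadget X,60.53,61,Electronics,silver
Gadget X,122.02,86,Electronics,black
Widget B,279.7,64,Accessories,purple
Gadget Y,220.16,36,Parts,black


Query: Row 5 ('Gadget Y'), column 'name'
Value: Gadget Y

Gadget Y


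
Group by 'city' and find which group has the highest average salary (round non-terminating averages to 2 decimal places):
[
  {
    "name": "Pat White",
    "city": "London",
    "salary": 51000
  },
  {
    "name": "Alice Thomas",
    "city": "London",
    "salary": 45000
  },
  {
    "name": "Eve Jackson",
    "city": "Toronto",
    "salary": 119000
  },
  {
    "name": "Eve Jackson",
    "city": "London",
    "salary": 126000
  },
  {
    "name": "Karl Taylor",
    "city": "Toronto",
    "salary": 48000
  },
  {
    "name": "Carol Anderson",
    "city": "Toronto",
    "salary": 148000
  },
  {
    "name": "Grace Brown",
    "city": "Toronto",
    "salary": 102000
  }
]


Group by: city

Groups:
  London: 3 people, avg salary = 222000/3 = $74000
  Toronto: 4 people, avg salary = 417000/4 = $104250

Highest average salary: Toronto ($104250)

Toronto ($104250)


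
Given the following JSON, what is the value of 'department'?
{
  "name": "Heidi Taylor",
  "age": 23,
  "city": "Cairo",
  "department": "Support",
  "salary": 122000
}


Looking up field 'department'
Value: Support

Support


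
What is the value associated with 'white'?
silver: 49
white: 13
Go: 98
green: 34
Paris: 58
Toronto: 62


Looking up key 'white'
Value: 13

13


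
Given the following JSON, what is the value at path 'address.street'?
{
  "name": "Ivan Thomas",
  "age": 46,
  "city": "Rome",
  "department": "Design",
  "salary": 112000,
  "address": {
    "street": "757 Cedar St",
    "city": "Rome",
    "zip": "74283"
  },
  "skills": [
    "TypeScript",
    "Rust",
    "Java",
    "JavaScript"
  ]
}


Query: address.street
Path: address -> street
Value: 757 Cedar St

757 Cedar St


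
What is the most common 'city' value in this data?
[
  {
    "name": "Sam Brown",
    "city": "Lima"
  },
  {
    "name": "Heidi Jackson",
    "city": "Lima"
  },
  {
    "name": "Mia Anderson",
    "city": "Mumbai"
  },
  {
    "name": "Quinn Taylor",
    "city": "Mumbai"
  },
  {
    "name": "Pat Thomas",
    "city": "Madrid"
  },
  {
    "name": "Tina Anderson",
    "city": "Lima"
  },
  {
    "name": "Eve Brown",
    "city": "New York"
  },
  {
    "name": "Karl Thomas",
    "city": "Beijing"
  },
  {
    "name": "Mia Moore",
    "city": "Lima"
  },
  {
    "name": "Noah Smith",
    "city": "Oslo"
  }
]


Counting 'city' values across 10 records:

  Lima: 4 ####
  Mumbai: 2 ##
  Madrid: 1 #
  New York: 1 #
  Beijing: 1 #
  Oslo: 1 #

Most common: Lima (4 times)

Lima (4 times)


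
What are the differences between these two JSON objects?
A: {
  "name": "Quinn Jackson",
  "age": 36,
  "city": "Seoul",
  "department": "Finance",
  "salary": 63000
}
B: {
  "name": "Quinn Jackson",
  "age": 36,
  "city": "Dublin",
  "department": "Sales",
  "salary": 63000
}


Comparing each field (in key order):
  name: same
  age: same
  city: DIFFERENT
  department: DIFFERENT
  salary: same
Differences:
  city: Seoul -> Dublin
  department: Finance -> Sales

2 field(s) changed

2 changes: city, department


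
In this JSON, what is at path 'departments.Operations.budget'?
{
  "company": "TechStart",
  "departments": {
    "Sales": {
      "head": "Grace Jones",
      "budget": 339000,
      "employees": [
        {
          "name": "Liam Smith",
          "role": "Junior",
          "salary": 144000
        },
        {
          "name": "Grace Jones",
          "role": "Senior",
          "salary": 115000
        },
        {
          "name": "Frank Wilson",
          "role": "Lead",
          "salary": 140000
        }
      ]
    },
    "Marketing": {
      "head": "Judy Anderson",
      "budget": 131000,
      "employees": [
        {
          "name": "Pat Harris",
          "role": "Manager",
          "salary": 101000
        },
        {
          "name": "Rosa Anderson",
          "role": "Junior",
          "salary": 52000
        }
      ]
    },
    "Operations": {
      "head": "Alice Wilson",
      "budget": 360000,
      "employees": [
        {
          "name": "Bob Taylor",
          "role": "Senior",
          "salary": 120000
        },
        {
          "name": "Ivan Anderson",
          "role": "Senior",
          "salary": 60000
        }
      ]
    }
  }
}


Path: departments.Operations.budget

Navigate:
  -> departments
  -> Operations
  -> budget = 360000

360000


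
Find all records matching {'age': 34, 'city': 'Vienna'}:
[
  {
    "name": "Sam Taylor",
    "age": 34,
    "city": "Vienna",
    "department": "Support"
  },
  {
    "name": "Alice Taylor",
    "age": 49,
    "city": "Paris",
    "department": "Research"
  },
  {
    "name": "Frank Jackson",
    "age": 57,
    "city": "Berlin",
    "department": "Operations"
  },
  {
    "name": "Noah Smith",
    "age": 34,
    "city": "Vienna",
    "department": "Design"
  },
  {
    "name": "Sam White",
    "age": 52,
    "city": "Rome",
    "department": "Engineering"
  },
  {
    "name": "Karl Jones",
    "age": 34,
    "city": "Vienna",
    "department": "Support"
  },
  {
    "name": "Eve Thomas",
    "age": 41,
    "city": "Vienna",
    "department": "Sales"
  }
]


Search criteria: {'age': 34, 'city': 'Vienna'}

Checking 7 records:
  Sam Taylor: {age: 34, city: Vienna} <-- MATCH
  Alice Taylor: {age: 49, city: Paris}
  Frank Jackson: {age: 57, city: Berlin}
  Noah Smith: {age: 34, city: Vienna} <-- MATCH
  Sam White: {age: 52, city: Rome}
  Karl Jones: {age: 34, city: Vienna} <-- MATCH
  Eve Thomas: {age: 41, city: Vienna}

Matches: ["Sam Taylor", "Noah Smith", "Karl Jones"]

["Sam Taylor", "Noah Smith", "Karl Jones"]


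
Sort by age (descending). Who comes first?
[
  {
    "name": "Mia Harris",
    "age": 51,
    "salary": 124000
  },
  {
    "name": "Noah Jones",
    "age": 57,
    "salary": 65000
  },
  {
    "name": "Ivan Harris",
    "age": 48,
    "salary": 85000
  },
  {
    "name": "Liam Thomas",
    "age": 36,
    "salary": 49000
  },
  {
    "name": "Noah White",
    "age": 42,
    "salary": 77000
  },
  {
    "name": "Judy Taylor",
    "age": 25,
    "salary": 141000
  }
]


Sort by: age (descending)

Sorted order:
  1. Noah Jones (age = 57)
  2. Mia Harris (age = 51)
  3. Ivan Harris (age = 48)
  4. Noah White (age = 42)
  5. Liam Thomas (age = 36)
  6. Judy Taylor (age = 25)

First: Noah Jones

Noah Jones


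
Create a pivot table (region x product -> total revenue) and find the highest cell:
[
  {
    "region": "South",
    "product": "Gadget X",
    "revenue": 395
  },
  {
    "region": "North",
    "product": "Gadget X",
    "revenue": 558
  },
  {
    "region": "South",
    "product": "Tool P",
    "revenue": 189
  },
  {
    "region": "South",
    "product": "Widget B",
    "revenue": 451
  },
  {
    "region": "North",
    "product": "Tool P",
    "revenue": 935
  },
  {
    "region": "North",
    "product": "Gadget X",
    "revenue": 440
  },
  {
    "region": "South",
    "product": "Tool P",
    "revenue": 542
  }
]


Pivot: region (rows) x product (columns) -> total revenue

     Gadget X      Tool P        Widget B    
North          998           935             0  
South          395           731           451  

Highest: North / Gadget X = $998

North / Gadget X = $998


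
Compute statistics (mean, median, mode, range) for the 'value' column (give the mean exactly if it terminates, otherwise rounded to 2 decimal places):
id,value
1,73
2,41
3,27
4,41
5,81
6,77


Data: [73, 41, 27, 41, 81, 77]
Count: 6
Sum: 340
Mean: 340/6 ≈ 56.67 (rounded to 2 decimal places)
Sorted: [27, 41, 41, 73, 77, 81]
Median: 57.0
Mode: 41 (2 times)
Range: 81 - 27 = 54
Min: 27, Max: 81

mean≈56.67, median=57.0, mode=41, range=54


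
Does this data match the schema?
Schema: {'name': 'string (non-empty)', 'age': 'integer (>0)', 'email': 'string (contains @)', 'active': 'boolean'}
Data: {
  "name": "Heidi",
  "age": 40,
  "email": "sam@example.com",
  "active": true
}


Validating each field against schema:
  name: OK (non-empty string)
  age: OK (positive integer)
  email: OK (string with @)
  active: OK (boolean)

Result: VALID

VALID


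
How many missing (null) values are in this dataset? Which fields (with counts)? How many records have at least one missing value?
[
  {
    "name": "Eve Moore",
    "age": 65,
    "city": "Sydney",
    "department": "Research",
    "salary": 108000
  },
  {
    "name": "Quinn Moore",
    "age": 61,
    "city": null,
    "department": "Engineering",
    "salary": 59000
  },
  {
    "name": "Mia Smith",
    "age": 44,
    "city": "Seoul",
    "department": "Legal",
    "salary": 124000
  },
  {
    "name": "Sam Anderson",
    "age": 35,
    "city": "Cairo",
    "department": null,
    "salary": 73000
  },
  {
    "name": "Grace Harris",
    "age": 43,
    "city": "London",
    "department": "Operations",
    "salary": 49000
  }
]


Checking for missing (null) values in 5 records:

  Eve Moore: complete
  Quinn Moore: city
  Mia Smith: complete
  Sam Anderson: department
  Grace Harris: complete

Per field:
  name: 0 missing
  age: 0 missing
  city: 1 missing
  department: 1 missing
  salary: 0 missing

Total missing values: 2
Records with any missing: 2

2 missing values (city: 1, department: 1); 2 incomplete records


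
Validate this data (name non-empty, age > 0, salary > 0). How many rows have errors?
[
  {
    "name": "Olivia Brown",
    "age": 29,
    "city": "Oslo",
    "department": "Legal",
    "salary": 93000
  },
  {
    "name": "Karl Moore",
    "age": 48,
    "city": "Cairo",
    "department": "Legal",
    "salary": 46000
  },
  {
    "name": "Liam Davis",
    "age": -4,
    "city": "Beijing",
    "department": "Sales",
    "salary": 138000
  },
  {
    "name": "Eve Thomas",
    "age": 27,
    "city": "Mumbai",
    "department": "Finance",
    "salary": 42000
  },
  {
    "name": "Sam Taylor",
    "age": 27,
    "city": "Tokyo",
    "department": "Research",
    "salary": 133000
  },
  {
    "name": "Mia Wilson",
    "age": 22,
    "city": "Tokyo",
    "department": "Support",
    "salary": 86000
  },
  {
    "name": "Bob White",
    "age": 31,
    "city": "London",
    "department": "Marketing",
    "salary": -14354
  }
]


Validating 7 records:
Rules: name non-empty, age > 0, salary > 0

  Row 1 (Olivia Brown): OK
  Row 2 (Karl Moore): OK
  Row 3 (Liam Davis): negative age: -4
  Row 4 (Eve Thomas): OK
  Row 5 (Sam Taylor): OK
  Row 6 (Mia Wilson): OK
  Row 7 (Bob White): negative salary: -14354

Total errors: 2

2 errors


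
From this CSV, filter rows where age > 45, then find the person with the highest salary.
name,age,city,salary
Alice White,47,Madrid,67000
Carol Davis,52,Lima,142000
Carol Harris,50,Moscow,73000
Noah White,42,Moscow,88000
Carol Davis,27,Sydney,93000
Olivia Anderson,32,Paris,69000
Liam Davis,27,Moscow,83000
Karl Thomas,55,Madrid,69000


Filter: age > 45
Sort by: salary (descending)

Filtered records (4):
  Carol Davis, age 52, salary $142000
  Carol Harris, age 50, salary $73000
  Karl Thomas, age 55, salary $69000
  Alice White, age 47, salary $67000

Highest salary: Carol Davis ($142000)

Carol Davis


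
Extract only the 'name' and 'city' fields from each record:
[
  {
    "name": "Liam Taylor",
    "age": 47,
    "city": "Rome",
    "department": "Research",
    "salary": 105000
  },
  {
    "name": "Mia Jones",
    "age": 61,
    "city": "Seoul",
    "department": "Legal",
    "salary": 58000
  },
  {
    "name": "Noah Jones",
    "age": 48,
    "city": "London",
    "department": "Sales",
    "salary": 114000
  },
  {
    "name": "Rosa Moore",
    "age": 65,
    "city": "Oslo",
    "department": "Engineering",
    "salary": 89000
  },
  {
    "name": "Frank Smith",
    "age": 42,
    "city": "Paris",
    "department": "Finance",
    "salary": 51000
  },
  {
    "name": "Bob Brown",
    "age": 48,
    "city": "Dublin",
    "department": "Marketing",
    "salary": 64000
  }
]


Original: 6 records with fields: name, age, city, department, salary
Keep: ['name', 'city']
Drop: ['age', 'department', 'salary']
Result: 6 records, 2 fields each

[
  {
    "name": "Liam Taylor",
    "city": "Rome"
  },
  {
    "name": "Mia Jones",
    "city": "Seoul"
  },
  {
    "name": "Noah Jones",
    "city": "London"
  },
  {
    "name": "Rosa Moore",
    "city": "Oslo"
  },
  {
    "name": "Frank Smith",
    "city": "Paris"
  },
  {
    "name": "Bob Brown",
    "city": "Dublin"
  }
]


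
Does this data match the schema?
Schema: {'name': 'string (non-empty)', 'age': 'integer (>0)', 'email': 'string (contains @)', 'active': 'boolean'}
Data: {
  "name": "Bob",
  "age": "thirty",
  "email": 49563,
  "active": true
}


Validating each field against schema:
  name: OK (non-empty string)
  age: FAIL ("thirty" is not an integer)
  email: FAIL (49563 is not a string)
  active: OK (boolean)

Result: INVALID (2 errors: age, email)

INVALID (2 errors: age, email)


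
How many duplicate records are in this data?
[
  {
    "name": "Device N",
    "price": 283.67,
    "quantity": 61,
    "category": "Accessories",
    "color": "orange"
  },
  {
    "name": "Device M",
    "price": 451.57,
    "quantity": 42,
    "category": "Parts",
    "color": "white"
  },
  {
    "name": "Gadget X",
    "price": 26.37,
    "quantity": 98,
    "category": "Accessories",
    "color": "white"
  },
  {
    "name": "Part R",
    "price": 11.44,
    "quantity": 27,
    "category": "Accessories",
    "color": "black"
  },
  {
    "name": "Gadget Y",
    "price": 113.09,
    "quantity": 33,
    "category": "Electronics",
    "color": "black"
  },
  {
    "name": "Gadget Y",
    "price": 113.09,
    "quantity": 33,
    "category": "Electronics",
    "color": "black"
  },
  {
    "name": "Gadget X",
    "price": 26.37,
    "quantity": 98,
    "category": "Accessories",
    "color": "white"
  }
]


Checking 7 records for duplicates:

  Row 1: Device N ($283.67, qty 61)
  Row 2: Device M ($451.57, qty 42)
  Row 3: Gadget X ($26.37, qty 98)
  Row 4: Part R ($11.44, qty 27)
  Row 5: Gadget Y ($113.09, qty 33)
  Row 6: Gadget Y ($113.09, qty 33) <-- DUPLICATE
  Row 7: Gadget X ($26.37, qty 98) <-- DUPLICATE

Duplicates found: 2
Unique records: 5

2 duplicates, 5 unique


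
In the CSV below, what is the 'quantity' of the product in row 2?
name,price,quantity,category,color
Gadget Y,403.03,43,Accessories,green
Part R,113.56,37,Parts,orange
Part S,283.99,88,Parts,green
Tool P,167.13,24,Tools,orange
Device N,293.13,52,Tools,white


Query: Row 2 ('Part R'), column 'quantity'
Value: 37

37


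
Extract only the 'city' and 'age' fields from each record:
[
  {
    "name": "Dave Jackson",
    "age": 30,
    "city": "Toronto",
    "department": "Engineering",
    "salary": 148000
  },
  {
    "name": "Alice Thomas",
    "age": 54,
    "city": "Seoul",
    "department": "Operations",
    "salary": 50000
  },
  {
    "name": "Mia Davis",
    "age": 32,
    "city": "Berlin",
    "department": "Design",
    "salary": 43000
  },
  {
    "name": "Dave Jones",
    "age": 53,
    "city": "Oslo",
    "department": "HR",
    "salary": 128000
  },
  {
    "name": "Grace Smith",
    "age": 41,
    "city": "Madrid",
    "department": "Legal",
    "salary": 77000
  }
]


Original: 5 records with fields: name, age, city, department, salary
Keep: ['city', 'age']
Drop: ['name', 'department', 'salary']
Result: 5 records, 2 fields each

[
  {
    "city": "Toronto",
    "age": 30
  },
  {
    "city": "Seoul",
    "age": 54
  },
  {
    "city": "Berlin",
    "age": 32
  },
  {
    "city": "Oslo",
    "age": 53
  },
  {
    "city": "Madrid",
    "age": 41
  }
]
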